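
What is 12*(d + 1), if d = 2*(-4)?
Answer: -84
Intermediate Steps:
d = -8
12*(d + 1) = 12*(-8 + 1) = 12*(-7) = -84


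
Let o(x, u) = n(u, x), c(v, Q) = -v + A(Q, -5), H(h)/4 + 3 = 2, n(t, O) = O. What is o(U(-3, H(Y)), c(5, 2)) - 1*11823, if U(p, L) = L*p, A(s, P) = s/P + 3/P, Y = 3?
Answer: -11811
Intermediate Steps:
H(h) = -4 (H(h) = -12 + 4*2 = -12 + 8 = -4)
A(s, P) = 3/P + s/P
c(v, Q) = -⅗ - v - Q/5 (c(v, Q) = -v + (3 + Q)/(-5) = -v - (3 + Q)/5 = -v + (-⅗ - Q/5) = -⅗ - v - Q/5)
o(x, u) = x
o(U(-3, H(Y)), c(5, 2)) - 1*11823 = -4*(-3) - 1*11823 = 12 - 11823 = -11811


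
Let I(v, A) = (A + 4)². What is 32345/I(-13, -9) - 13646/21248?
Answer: 68692541/53120 ≈ 1293.2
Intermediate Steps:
I(v, A) = (4 + A)²
32345/I(-13, -9) - 13646/21248 = 32345/((4 - 9)²) - 13646/21248 = 32345/((-5)²) - 13646*1/21248 = 32345/25 - 6823/10624 = 32345*(1/25) - 6823/10624 = 6469/5 - 6823/10624 = 68692541/53120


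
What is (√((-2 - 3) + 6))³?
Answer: 1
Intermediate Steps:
(√((-2 - 3) + 6))³ = (√(-5 + 6))³ = (√1)³ = 1³ = 1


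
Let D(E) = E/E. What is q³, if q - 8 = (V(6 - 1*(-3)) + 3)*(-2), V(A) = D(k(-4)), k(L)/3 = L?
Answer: 0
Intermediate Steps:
k(L) = 3*L
D(E) = 1
V(A) = 1
q = 0 (q = 8 + (1 + 3)*(-2) = 8 + 4*(-2) = 8 - 8 = 0)
q³ = 0³ = 0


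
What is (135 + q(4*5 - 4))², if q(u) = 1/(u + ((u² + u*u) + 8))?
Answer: 5236114321/287296 ≈ 18226.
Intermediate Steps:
q(u) = 1/(8 + u + 2*u²) (q(u) = 1/(u + ((u² + u²) + 8)) = 1/(u + (2*u² + 8)) = 1/(u + (8 + 2*u²)) = 1/(8 + u + 2*u²))
(135 + q(4*5 - 4))² = (135 + 1/(8 + (4*5 - 4) + 2*(4*5 - 4)²))² = (135 + 1/(8 + (20 - 4) + 2*(20 - 4)²))² = (135 + 1/(8 + 16 + 2*16²))² = (135 + 1/(8 + 16 + 2*256))² = (135 + 1/(8 + 16 + 512))² = (135 + 1/536)² = (72361/536)² = 5236114321/287296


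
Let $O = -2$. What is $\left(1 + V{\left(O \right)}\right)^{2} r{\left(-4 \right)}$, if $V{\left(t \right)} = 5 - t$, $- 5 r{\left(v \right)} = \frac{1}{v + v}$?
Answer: $\frac{8}{5} \approx 1.6$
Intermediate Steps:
$r{\left(v \right)} = - \frac{1}{10 v}$ ($r{\left(v \right)} = - \frac{1}{5 \left(v + v\right)} = - \frac{1}{5 \cdot 2 v} = - \frac{\frac{1}{2} \frac{1}{v}}{5} = - \frac{1}{10 v}$)
$\left(1 + V{\left(O \right)}\right)^{2} r{\left(-4 \right)} = \left(1 + \left(5 - -2\right)\right)^{2} \left(- \frac{1}{10 \left(-4\right)}\right) = \left(1 + \left(5 + 2\right)\right)^{2} \left(\left(- \frac{1}{10}\right) \left(- \frac{1}{4}\right)\right) = \left(1 + 7\right)^{2} \cdot \frac{1}{40} = 8^{2} \cdot \frac{1}{40} = 64 \cdot \frac{1}{40} = \frac{8}{5}$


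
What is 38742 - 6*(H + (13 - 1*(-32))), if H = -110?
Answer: 39132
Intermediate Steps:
38742 - 6*(H + (13 - 1*(-32))) = 38742 - 6*(-110 + (13 - 1*(-32))) = 38742 - 6*(-110 + (13 + 32)) = 38742 - 6*(-110 + 45) = 38742 - 6*(-65) = 38742 + 390 = 39132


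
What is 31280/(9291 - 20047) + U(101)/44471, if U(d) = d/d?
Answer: -347760531/119582519 ≈ -2.9081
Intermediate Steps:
U(d) = 1
31280/(9291 - 20047) + U(101)/44471 = 31280/(9291 - 20047) + 1/44471 = 31280/(-10756) + 1*(1/44471) = 31280*(-1/10756) + 1/44471 = -7820/2689 + 1/44471 = -347760531/119582519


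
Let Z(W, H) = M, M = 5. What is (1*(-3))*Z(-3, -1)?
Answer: -15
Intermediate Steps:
Z(W, H) = 5
(1*(-3))*Z(-3, -1) = (1*(-3))*5 = -3*5 = -15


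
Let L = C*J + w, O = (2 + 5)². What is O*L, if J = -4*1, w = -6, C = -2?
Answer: 98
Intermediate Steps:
O = 49 (O = 7² = 49)
J = -4
L = 2 (L = -2*(-4) - 6 = 8 - 6 = 2)
O*L = 49*2 = 98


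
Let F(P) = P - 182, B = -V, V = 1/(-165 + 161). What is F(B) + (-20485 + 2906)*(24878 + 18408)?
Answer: -3043699103/4 ≈ -7.6093e+8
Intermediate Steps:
V = -¼ (V = 1/(-4) = -¼ ≈ -0.25000)
B = ¼ (B = -1*(-¼) = ¼ ≈ 0.25000)
F(P) = -182 + P
F(B) + (-20485 + 2906)*(24878 + 18408) = (-182 + ¼) + (-20485 + 2906)*(24878 + 18408) = -727/4 - 17579*43286 = -727/4 - 760924594 = -3043699103/4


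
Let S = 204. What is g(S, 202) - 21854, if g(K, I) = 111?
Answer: -21743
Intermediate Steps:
g(S, 202) - 21854 = 111 - 21854 = -21743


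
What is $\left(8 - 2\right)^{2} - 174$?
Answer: $-138$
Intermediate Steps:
$\left(8 - 2\right)^{2} - 174 = 6^{2} - 174 = 36 - 174 = -138$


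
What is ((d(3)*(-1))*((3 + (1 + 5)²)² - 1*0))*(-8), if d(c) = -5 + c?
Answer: -24336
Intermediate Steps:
((d(3)*(-1))*((3 + (1 + 5)²)² - 1*0))*(-8) = (((-5 + 3)*(-1))*((3 + (1 + 5)²)² - 1*0))*(-8) = ((-2*(-1))*((3 + 6²)² + 0))*(-8) = (2*((3 + 36)² + 0))*(-8) = (2*(39² + 0))*(-8) = (2*(1521 + 0))*(-8) = (2*1521)*(-8) = 3042*(-8) = -24336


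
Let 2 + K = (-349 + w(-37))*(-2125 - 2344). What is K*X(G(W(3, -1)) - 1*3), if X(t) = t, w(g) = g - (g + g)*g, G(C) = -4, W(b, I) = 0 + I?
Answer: -97728078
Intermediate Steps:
W(b, I) = I
w(g) = g - 2*g² (w(g) = g - 2*g*g = g - 2*g²)
K = 13961154 (K = -2 + (-349 - 37*(1 - 2*(-37)))*(-2125 - 2344) = -2 + (-349 - 37*(1 + 74))*(-4469) = -2 + (-349 - 37*75)*(-4469) = -2 + (-349 - 2775)*(-4469) = -2 - 3124*(-4469) = -2 + 13961156 = 13961154)
K*X(G(W(3, -1)) - 1*3) = 13961154*(-4 - 1*3) = 13961154*(-4 - 3) = 13961154*(-7) = -97728078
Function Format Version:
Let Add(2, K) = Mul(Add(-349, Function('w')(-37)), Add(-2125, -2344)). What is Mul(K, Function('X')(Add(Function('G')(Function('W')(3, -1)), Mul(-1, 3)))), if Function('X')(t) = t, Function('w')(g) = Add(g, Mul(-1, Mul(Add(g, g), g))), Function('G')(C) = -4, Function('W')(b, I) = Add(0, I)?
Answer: -97728078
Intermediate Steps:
Function('W')(b, I) = I
Function('w')(g) = Add(g, Mul(-2, Pow(g, 2))) (Function('w')(g) = Add(g, Mul(-1, Mul(Mul(2, g), g))) = Add(g, Mul(-1, Mul(2, Pow(g, 2)))) = Add(g, Mul(-2, Pow(g, 2))))
K = 13961154 (K = Add(-2, Mul(Add(-349, Mul(-37, Add(1, Mul(-2, -37)))), Add(-2125, -2344))) = Add(-2, Mul(Add(-349, Mul(-37, Add(1, 74))), -4469)) = Add(-2, Mul(Add(-349, Mul(-37, 75)), -4469)) = Add(-2, Mul(Add(-349, -2775), -4469)) = Add(-2, Mul(-3124, -4469)) = Add(-2, 13961156) = 13961154)
Mul(K, Function('X')(Add(Function('G')(Function('W')(3, -1)), Mul(-1, 3)))) = Mul(13961154, Add(-4, Mul(-1, 3))) = Mul(13961154, Add(-4, -3)) = Mul(13961154, -7) = -97728078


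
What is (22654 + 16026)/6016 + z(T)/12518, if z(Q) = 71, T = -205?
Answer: 30288961/4706768 ≈ 6.4352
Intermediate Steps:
(22654 + 16026)/6016 + z(T)/12518 = (22654 + 16026)/6016 + 71/12518 = 38680*(1/6016) + 71*(1/12518) = 4835/752 + 71/12518 = 30288961/4706768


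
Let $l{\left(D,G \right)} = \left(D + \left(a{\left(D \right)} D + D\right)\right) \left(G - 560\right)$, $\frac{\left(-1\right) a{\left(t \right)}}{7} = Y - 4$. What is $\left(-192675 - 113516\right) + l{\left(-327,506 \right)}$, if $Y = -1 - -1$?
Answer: $223549$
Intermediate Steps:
$Y = 0$ ($Y = -1 + 1 = 0$)
$a{\left(t \right)} = 28$ ($a{\left(t \right)} = - 7 \left(0 - 4\right) = \left(-7\right) \left(-4\right) = 28$)
$l{\left(D,G \right)} = 30 D \left(-560 + G\right)$ ($l{\left(D,G \right)} = \left(D + \left(28 D + D\right)\right) \left(G - 560\right) = \left(D + 29 D\right) \left(-560 + G\right) = 30 D \left(-560 + G\right)$)
$\left(-192675 - 113516\right) + l{\left(-327,506 \right)} = \left(-192675 - 113516\right) + 30 \left(-327\right) \left(-560 + 506\right) = -306191 + 30 \left(-327\right) \left(-54\right) = -306191 + 529740 = 223549$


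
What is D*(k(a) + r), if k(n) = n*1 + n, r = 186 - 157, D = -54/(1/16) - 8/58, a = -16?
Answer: 75180/29 ≈ 2592.4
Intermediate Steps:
D = -25060/29 (D = -54/1/16 - 8*1/58 = -54*16 - 4/29 = -864 - 4/29 = -25060/29 ≈ -864.14)
r = 29
k(n) = 2*n (k(n) = n + n = 2*n)
D*(k(a) + r) = -25060*(2*(-16) + 29)/29 = -25060*(-32 + 29)/29 = -25060/29*(-3) = 75180/29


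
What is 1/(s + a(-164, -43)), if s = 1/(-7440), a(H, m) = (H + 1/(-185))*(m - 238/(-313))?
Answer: 86162640/596893869587 ≈ 0.00014435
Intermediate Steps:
a(H, m) = (-1/185 + H)*(238/313 + m) (a(H, m) = (H - 1/185)*(m - 238*(-1/313)) = (-1/185 + H)*(m + 238/313) = (-1/185 + H)*(238/313 + m))
s = -1/7440 ≈ -0.00013441
1/(s + a(-164, -43)) = 1/(-1/7440 + (-238/57905 - 1/185*(-43) + (238/313)*(-164) - 164*(-43))) = 1/(-1/7440 + (-238/57905 + 43/185 - 39032/313 + 7052)) = 1/(-1/7440 + 401138361/57905) = 1/(596893869587/86162640) = 86162640/596893869587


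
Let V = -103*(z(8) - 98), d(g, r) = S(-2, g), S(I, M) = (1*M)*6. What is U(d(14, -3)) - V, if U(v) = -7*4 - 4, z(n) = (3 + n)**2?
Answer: 2337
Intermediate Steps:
S(I, M) = 6*M (S(I, M) = M*6 = 6*M)
d(g, r) = 6*g
V = -2369 (V = -103*((3 + 8)**2 - 98) = -103*(11**2 - 98) = -103*(121 - 98) = -103*23 = -2369)
U(v) = -32 (U(v) = -28 - 4 = -32)
U(d(14, -3)) - V = -32 - 1*(-2369) = -32 + 2369 = 2337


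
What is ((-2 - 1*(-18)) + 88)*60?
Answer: 6240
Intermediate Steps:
((-2 - 1*(-18)) + 88)*60 = ((-2 + 18) + 88)*60 = (16 + 88)*60 = 104*60 = 6240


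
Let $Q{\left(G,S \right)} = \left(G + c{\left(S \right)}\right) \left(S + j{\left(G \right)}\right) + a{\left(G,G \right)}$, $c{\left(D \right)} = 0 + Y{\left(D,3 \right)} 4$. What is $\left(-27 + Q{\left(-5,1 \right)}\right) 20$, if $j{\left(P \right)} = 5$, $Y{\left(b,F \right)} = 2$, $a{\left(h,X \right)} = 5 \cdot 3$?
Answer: $120$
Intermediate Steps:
$a{\left(h,X \right)} = 15$
$c{\left(D \right)} = 8$ ($c{\left(D \right)} = 0 + 2 \cdot 4 = 0 + 8 = 8$)
$Q{\left(G,S \right)} = 15 + \left(5 + S\right) \left(8 + G\right)$ ($Q{\left(G,S \right)} = \left(G + 8\right) \left(S + 5\right) + 15 = \left(8 + G\right) \left(5 + S\right) + 15 = \left(5 + S\right) \left(8 + G\right) + 15 = 15 + \left(5 + S\right) \left(8 + G\right)$)
$\left(-27 + Q{\left(-5,1 \right)}\right) 20 = \left(-27 + \left(55 + 5 \left(-5\right) + 8 \cdot 1 - 5\right)\right) 20 = \left(-27 + \left(55 - 25 + 8 - 5\right)\right) 20 = \left(-27 + 33\right) 20 = 6 \cdot 20 = 120$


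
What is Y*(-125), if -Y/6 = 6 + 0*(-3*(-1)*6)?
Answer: 4500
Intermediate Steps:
Y = -36 (Y = -6*(6 + 0*(-3*(-1)*6)) = -6*(6 + 0*(3*6)) = -6*(6 + 0*18) = -6*(6 + 0) = -6*6 = -36)
Y*(-125) = -36*(-125) = 4500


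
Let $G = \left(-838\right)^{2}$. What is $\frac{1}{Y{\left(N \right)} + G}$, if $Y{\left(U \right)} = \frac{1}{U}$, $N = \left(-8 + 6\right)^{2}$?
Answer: $\frac{4}{2808977} \approx 1.424 \cdot 10^{-6}$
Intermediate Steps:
$N = 4$ ($N = \left(-2\right)^{2} = 4$)
$G = 702244$
$\frac{1}{Y{\left(N \right)} + G} = \frac{1}{\frac{1}{4} + 702244} = \frac{1}{\frac{2808977}{4}} = \frac{4}{2808977}$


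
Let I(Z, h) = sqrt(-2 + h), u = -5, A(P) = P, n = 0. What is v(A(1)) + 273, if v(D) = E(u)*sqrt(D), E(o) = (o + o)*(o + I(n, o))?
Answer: 323 - 10*I*sqrt(7) ≈ 323.0 - 26.458*I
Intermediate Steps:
E(o) = 2*o*(o + sqrt(-2 + o)) (E(o) = (o + o)*(o + sqrt(-2 + o)) = (2*o)*(o + sqrt(-2 + o)) = 2*o*(o + sqrt(-2 + o)))
v(D) = sqrt(D)*(50 - 10*I*sqrt(7)) (v(D) = (2*(-5)*(-5 + sqrt(-2 - 5)))*sqrt(D) = (2*(-5)*(-5 + sqrt(-7)))*sqrt(D) = (2*(-5)*(-5 + I*sqrt(7)))*sqrt(D) = (50 - 10*I*sqrt(7))*sqrt(D) = sqrt(D)*(50 - 10*I*sqrt(7)))
v(A(1)) + 273 = 10*sqrt(1)*(5 - I*sqrt(7)) + 273 = 10*1*(5 - I*sqrt(7)) + 273 = (50 - 10*I*sqrt(7)) + 273 = 323 - 10*I*sqrt(7)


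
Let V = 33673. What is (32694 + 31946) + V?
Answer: 98313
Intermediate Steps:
(32694 + 31946) + V = (32694 + 31946) + 33673 = 64640 + 33673 = 98313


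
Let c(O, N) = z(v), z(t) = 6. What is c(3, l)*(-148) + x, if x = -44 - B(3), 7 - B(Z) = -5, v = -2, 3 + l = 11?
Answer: -944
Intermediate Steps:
l = 8 (l = -3 + 11 = 8)
c(O, N) = 6
B(Z) = 12 (B(Z) = 7 - 1*(-5) = 7 + 5 = 12)
x = -56 (x = -44 - 1*12 = -44 - 12 = -56)
c(3, l)*(-148) + x = 6*(-148) - 56 = -888 - 56 = -944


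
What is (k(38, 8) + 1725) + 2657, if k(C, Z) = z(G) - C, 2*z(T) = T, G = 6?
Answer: 4347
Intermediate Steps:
z(T) = T/2
k(C, Z) = 3 - C (k(C, Z) = (1/2)*6 - C = 3 - C)
(k(38, 8) + 1725) + 2657 = ((3 - 1*38) + 1725) + 2657 = ((3 - 38) + 1725) + 2657 = (-35 + 1725) + 2657 = 1690 + 2657 = 4347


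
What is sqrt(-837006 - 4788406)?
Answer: 2*I*sqrt(1406353) ≈ 2371.8*I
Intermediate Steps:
sqrt(-837006 - 4788406) = sqrt(-5625412) = 2*I*sqrt(1406353)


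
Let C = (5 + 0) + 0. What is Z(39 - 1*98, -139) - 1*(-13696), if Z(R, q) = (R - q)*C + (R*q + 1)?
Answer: 22298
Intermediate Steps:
C = 5 (C = 5 + 0 = 5)
Z(R, q) = 1 - 5*q + 5*R + R*q (Z(R, q) = (R - q)*5 + (R*q + 1) = (-5*q + 5*R) + (1 + R*q) = 1 - 5*q + 5*R + R*q)
Z(39 - 1*98, -139) - 1*(-13696) = (1 - 5*(-139) + 5*(39 - 1*98) + (39 - 1*98)*(-139)) - 1*(-13696) = (1 + 695 + 5*(39 - 98) + (39 - 98)*(-139)) + 13696 = (1 + 695 + 5*(-59) - 59*(-139)) + 13696 = (1 + 695 - 295 + 8201) + 13696 = 8602 + 13696 = 22298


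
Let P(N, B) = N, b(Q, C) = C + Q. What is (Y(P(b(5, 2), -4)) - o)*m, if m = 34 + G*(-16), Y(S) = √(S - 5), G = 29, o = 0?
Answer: -430*√2 ≈ -608.11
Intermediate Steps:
Y(S) = √(-5 + S)
m = -430 (m = 34 + 29*(-16) = 34 - 464 = -430)
(Y(P(b(5, 2), -4)) - o)*m = (√(-5 + (2 + 5)) - 1*0)*(-430) = (√(-5 + 7) + 0)*(-430) = (√2 + 0)*(-430) = √2*(-430) = -430*√2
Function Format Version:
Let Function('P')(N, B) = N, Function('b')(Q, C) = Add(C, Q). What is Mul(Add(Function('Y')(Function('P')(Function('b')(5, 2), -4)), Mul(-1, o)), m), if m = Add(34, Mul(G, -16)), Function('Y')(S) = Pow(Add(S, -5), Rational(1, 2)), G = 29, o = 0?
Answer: Mul(-430, Pow(2, Rational(1, 2))) ≈ -608.11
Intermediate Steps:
Function('Y')(S) = Pow(Add(-5, S), Rational(1, 2))
m = -430 (m = Add(34, Mul(29, -16)) = Add(34, -464) = -430)
Mul(Add(Function('Y')(Function('P')(Function('b')(5, 2), -4)), Mul(-1, o)), m) = Mul(Add(Pow(Add(-5, Add(2, 5)), Rational(1, 2)), Mul(-1, 0)), -430) = Mul(Add(Pow(Add(-5, 7), Rational(1, 2)), 0), -430) = Mul(Add(Pow(2, Rational(1, 2)), 0), -430) = Mul(Pow(2, Rational(1, 2)), -430) = Mul(-430, Pow(2, Rational(1, 2)))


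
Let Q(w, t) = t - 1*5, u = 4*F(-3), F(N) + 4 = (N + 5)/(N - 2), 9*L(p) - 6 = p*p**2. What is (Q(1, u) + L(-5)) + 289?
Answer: 11393/45 ≈ 253.18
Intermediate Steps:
L(p) = 2/3 + p**3/9 (L(p) = 2/3 + (p*p**2)/9 = 2/3 + p**3/9)
F(N) = -4 + (5 + N)/(-2 + N) (F(N) = -4 + (N + 5)/(N - 2) = -4 + (5 + N)/(-2 + N))
u = -88/5 (u = 4*((13 - 3*(-3))/(-2 - 3)) = 4*((13 + 9)/(-5)) = 4*(-1/5*22) = 4*(-22/5) = -88/5 ≈ -17.600)
Q(w, t) = -5 + t (Q(w, t) = t - 5 = -5 + t)
(Q(1, u) + L(-5)) + 289 = ((-5 - 88/5) + (2/3 + (1/9)*(-5)**3)) + 289 = (-113/5 + (2/3 + (1/9)*(-125))) + 289 = (-113/5 + (2/3 - 125/9)) + 289 = (-113/5 - 119/9) + 289 = -1612/45 + 289 = 11393/45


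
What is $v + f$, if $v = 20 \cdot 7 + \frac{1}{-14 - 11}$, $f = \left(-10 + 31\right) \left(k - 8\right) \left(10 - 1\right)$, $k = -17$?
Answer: $- \frac{114626}{25} \approx -4585.0$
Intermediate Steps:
$f = -4725$ ($f = \left(-10 + 31\right) \left(-17 - 8\right) \left(10 - 1\right) = 21 \left(\left(-25\right) 9\right) = 21 \left(-225\right) = -4725$)
$v = \frac{3499}{25}$ ($v = 140 + \frac{1}{-25} = 140 - \frac{1}{25} = \frac{3499}{25} \approx 139.96$)
$v + f = \frac{3499}{25} - 4725 = - \frac{114626}{25}$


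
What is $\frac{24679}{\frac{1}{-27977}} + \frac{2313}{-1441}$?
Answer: $- \frac{994930358216}{1441} \approx -6.9044 \cdot 10^{8}$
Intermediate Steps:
$\frac{24679}{\frac{1}{-27977}} + \frac{2313}{-1441} = \frac{24679}{- \frac{1}{27977}} + 2313 \left(- \frac{1}{1441}\right) = 24679 \left(-27977\right) - \frac{2313}{1441} = -690444383 - \frac{2313}{1441} = - \frac{994930358216}{1441}$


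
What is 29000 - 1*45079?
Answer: -16079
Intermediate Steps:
29000 - 1*45079 = 29000 - 45079 = -16079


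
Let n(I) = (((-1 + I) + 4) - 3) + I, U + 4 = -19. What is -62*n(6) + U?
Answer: -767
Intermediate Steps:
U = -23 (U = -4 - 19 = -23)
n(I) = 2*I (n(I) = ((3 + I) - 3) + I = I + I = 2*I)
-62*n(6) + U = -124*6 - 23 = -62*12 - 23 = -744 - 23 = -767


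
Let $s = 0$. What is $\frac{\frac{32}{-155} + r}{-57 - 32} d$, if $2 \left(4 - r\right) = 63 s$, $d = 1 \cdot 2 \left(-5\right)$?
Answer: $\frac{1176}{2759} \approx 0.42624$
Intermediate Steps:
$d = -10$ ($d = 2 \left(-5\right) = -10$)
$r = 4$ ($r = 4 - \frac{63 \cdot 0}{2} = 4 - 0 = 4 + 0 = 4$)
$\frac{\frac{32}{-155} + r}{-57 - 32} d = \frac{\frac{32}{-155} + 4}{-57 - 32} \left(-10\right) = \frac{32 \left(- \frac{1}{155}\right) + 4}{-89} \left(-10\right) = \left(- \frac{32}{155} + 4\right) \left(- \frac{1}{89}\right) \left(-10\right) = \frac{588}{155} \left(- \frac{1}{89}\right) \left(-10\right) = \left(- \frac{588}{13795}\right) \left(-10\right) = \frac{1176}{2759}$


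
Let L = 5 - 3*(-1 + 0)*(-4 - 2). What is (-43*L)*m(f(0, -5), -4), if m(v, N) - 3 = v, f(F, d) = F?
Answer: 1677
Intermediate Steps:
m(v, N) = 3 + v
L = -13 (L = 5 - (-3)*(-6) = 5 - 3*6 = 5 - 18 = -13)
(-43*L)*m(f(0, -5), -4) = (-43*(-13))*(3 + 0) = 559*3 = 1677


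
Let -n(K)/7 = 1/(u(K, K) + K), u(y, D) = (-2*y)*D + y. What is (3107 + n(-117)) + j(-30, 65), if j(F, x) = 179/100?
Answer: 536499478/172575 ≈ 3108.8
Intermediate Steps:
u(y, D) = y - 2*D*y (u(y, D) = -2*D*y + y = y - 2*D*y)
j(F, x) = 179/100 (j(F, x) = 179*(1/100) = 179/100)
n(K) = -7/(K + K*(1 - 2*K)) (n(K) = -7/(K*(1 - 2*K) + K) = -7/(K + K*(1 - 2*K)))
(3107 + n(-117)) + j(-30, 65) = (3107 + (7/2)/(-117*(-1 - 117))) + 179/100 = (3107 + (7/2)*(-1/117)/(-118)) + 179/100 = (3107 + (7/2)*(-1/117)*(-1/118)) + 179/100 = (3107 + 7/27612) + 179/100 = 85790491/27612 + 179/100 = 536499478/172575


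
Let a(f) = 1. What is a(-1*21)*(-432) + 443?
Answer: 11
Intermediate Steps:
a(-1*21)*(-432) + 443 = 1*(-432) + 443 = -432 + 443 = 11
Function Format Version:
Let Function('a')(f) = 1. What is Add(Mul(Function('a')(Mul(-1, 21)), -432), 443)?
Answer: 11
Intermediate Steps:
Add(Mul(Function('a')(Mul(-1, 21)), -432), 443) = Add(Mul(1, -432), 443) = Add(-432, 443) = 11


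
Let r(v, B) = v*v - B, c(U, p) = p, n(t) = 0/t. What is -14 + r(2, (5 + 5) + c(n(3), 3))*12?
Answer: -122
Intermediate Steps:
n(t) = 0
r(v, B) = v**2 - B
-14 + r(2, (5 + 5) + c(n(3), 3))*12 = -14 + (2**2 - ((5 + 5) + 3))*12 = -14 + (4 - (10 + 3))*12 = -14 + (4 - 1*13)*12 = -14 + (4 - 13)*12 = -14 - 9*12 = -14 - 108 = -122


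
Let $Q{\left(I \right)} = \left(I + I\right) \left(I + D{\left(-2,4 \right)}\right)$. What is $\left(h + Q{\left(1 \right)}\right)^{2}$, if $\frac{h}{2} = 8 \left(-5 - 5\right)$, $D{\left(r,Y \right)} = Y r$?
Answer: $30276$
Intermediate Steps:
$h = -160$ ($h = 2 \cdot 8 \left(-5 - 5\right) = 2 \cdot 8 \left(-10\right) = 2 \left(-80\right) = -160$)
$Q{\left(I \right)} = 2 I \left(-8 + I\right)$ ($Q{\left(I \right)} = \left(I + I\right) \left(I + 4 \left(-2\right)\right) = 2 I \left(I - 8\right) = 2 I \left(-8 + I\right)$)
$\left(h + Q{\left(1 \right)}\right)^{2} = \left(-160 + 2 \cdot 1 \left(-8 + 1\right)\right)^{2} = \left(-160 + 2 \cdot 1 \left(-7\right)\right)^{2} = \left(-160 - 14\right)^{2} = \left(-174\right)^{2} = 30276$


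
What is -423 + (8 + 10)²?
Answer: -99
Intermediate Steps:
-423 + (8 + 10)² = -423 + 18² = -423 + 324 = -99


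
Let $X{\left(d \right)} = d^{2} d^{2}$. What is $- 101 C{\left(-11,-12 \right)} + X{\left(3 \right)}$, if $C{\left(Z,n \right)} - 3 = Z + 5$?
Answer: $384$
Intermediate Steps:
$C{\left(Z,n \right)} = 8 + Z$ ($C{\left(Z,n \right)} = 3 + \left(Z + 5\right) = 3 + \left(5 + Z\right) = 8 + Z$)
$X{\left(d \right)} = d^{4}$
$- 101 C{\left(-11,-12 \right)} + X{\left(3 \right)} = - 101 \left(8 - 11\right) + 3^{4} = \left(-101\right) \left(-3\right) + 81 = 303 + 81 = 384$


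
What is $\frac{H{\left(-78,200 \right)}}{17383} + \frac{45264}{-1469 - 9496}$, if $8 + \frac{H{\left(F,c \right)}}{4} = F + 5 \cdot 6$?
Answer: $- \frac{263093424}{63534865} \approx -4.1409$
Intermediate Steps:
$H{\left(F,c \right)} = 88 + 4 F$ ($H{\left(F,c \right)} = -32 + 4 \left(F + 5 \cdot 6\right) = -32 + 4 \left(F + 30\right) = -32 + 4 \left(30 + F\right) = -32 + \left(120 + 4 F\right) = 88 + 4 F$)
$\frac{H{\left(-78,200 \right)}}{17383} + \frac{45264}{-1469 - 9496} = \frac{88 + 4 \left(-78\right)}{17383} + \frac{45264}{-1469 - 9496} = \left(88 - 312\right) \frac{1}{17383} + \frac{45264}{-10965} = \left(-224\right) \frac{1}{17383} + 45264 \left(- \frac{1}{10965}\right) = - \frac{224}{17383} - \frac{15088}{3655} = - \frac{263093424}{63534865}$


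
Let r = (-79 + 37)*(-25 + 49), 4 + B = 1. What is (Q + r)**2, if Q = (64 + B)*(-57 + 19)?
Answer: 11062276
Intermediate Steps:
B = -3 (B = -4 + 1 = -3)
r = -1008 (r = -42*24 = -1008)
Q = -2318 (Q = (64 - 3)*(-57 + 19) = 61*(-38) = -2318)
(Q + r)**2 = (-2318 - 1008)**2 = (-3326)**2 = 11062276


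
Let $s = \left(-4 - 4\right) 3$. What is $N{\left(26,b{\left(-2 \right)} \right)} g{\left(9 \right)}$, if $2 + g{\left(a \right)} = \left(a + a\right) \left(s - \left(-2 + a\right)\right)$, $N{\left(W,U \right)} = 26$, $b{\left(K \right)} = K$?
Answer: $-14560$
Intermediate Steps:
$s = -24$ ($s = \left(-8\right) 3 = -24$)
$g{\left(a \right)} = -2 + 2 a \left(-22 - a\right)$ ($g{\left(a \right)} = -2 + \left(a + a\right) \left(-24 - \left(-2 + a\right)\right) = -2 + 2 a \left(-22 - a\right)$)
$N{\left(26,b{\left(-2 \right)} \right)} g{\left(9 \right)} = 26 \left(-2 - 396 - 2 \cdot 9^{2}\right) = 26 \left(-2 - 396 - 162\right) = 26 \left(-560\right) = -14560$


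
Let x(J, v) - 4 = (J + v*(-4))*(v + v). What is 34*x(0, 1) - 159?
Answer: -295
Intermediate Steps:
x(J, v) = 4 + 2*v*(J - 4*v) (x(J, v) = 4 + (J + v*(-4))*(v + v) = 4 + (J - 4*v)*(2*v) = 4 + 2*v*(J - 4*v))
34*x(0, 1) - 159 = 34*(4 - 8*1² + 2*0*1) - 159 = 34*(4 - 8*1 + 0) - 159 = 34*(4 - 8 + 0) - 159 = 34*(-4) - 159 = -136 - 159 = -295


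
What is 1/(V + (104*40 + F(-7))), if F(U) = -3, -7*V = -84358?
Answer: 7/113457 ≈ 6.1697e-5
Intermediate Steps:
V = 84358/7 (V = -⅐*(-84358) = 84358/7 ≈ 12051.)
1/(V + (104*40 + F(-7))) = 1/(84358/7 + (104*40 - 3)) = 1/(84358/7 + (4160 - 3)) = 1/(84358/7 + 4157) = 1/(113457/7) = 7/113457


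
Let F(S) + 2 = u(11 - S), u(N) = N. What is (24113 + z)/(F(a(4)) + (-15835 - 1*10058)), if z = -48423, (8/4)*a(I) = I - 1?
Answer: 48620/51771 ≈ 0.93914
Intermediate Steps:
a(I) = -1/2 + I/2 (a(I) = (I - 1)/2 = (-1 + I)/2 = -1/2 + I/2)
F(S) = 9 - S (F(S) = -2 + (11 - S) = 9 - S)
(24113 + z)/(F(a(4)) + (-15835 - 1*10058)) = (24113 - 48423)/((9 - (-1/2 + (1/2)*4)) + (-15835 - 1*10058)) = -24310/((9 - (-1/2 + 2)) + (-15835 - 10058)) = -24310/((9 - 1*3/2) - 25893) = -24310/((9 - 3/2) - 25893) = -24310/(15/2 - 25893) = -24310/(-51771/2) = -24310*(-2/51771) = 48620/51771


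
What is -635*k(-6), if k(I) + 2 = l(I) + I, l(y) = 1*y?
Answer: 8890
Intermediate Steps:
l(y) = y
k(I) = -2 + 2*I (k(I) = -2 + (I + I) = -2 + 2*I)
-635*k(-6) = -635*(-2 + 2*(-6)) = -635*(-2 - 12) = -635*(-14) = 8890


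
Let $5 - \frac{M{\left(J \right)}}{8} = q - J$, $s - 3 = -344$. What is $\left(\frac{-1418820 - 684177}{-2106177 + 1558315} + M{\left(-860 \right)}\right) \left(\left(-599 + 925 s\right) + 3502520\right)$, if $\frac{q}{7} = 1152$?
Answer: $- \frac{62278385716924896}{273931} \approx -2.2735 \cdot 10^{11}$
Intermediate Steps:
$q = 8064$ ($q = 7 \cdot 1152 = 8064$)
$s = -341$ ($s = 3 - 344 = -341$)
$M{\left(J \right)} = -64472 + 8 J$ ($M{\left(J \right)} = 40 - 8 \left(8064 - J\right) = 40 + \left(-64512 + 8 J\right) = -64472 + 8 J$)
$\left(\frac{-1418820 - 684177}{-2106177 + 1558315} + M{\left(-860 \right)}\right) \left(\left(-599 + 925 s\right) + 3502520\right) = \left(\frac{-1418820 - 684177}{-2106177 + 1558315} + \left(-64472 + 8 \left(-860\right)\right)\right) \left(\left(-599 + 925 \left(-341\right)\right) + 3502520\right) = \left(- \frac{2102997}{-547862} - 71352\right) \left(\left(-599 - 315425\right) + 3502520\right) = \left(\left(-2102997\right) \left(- \frac{1}{547862}\right) - 71352\right) \left(-316024 + 3502520\right) = \left(\frac{2102997}{547862} - 71352\right) 3186496 = \left(- \frac{39088946427}{547862}\right) 3186496 = - \frac{62278385716924896}{273931}$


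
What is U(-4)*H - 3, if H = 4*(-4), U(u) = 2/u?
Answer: 5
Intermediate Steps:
H = -16
U(-4)*H - 3 = (2/(-4))*(-16) - 3 = (2*(-¼))*(-16) - 3 = -½*(-16) - 3 = 8 - 3 = 5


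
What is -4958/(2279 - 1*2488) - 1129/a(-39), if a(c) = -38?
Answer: 22335/418 ≈ 53.433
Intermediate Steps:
-4958/(2279 - 1*2488) - 1129/a(-39) = -4958/(2279 - 1*2488) - 1129/(-38) = -4958/(2279 - 2488) - 1129*(-1/38) = -4958/(-209) + 1129/38 = -4958*(-1/209) + 1129/38 = 4958/209 + 1129/38 = 22335/418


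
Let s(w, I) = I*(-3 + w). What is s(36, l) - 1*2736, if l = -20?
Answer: -3396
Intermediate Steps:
s(36, l) - 1*2736 = -20*(-3 + 36) - 1*2736 = -20*33 - 2736 = -660 - 2736 = -3396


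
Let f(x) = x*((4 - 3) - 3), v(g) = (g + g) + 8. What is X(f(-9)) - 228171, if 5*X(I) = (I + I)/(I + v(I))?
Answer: -35366487/155 ≈ -2.2817e+5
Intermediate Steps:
v(g) = 8 + 2*g (v(g) = 2*g + 8 = 8 + 2*g)
f(x) = -2*x (f(x) = x*(1 - 3) = x*(-2) = -2*x)
X(I) = 2*I/(5*(8 + 3*I)) (X(I) = ((I + I)/(I + (8 + 2*I)))/5 = ((2*I)/(8 + 3*I))/5 = (2*I/(8 + 3*I))/5 = 2*I/(5*(8 + 3*I)))
X(f(-9)) - 228171 = 2*(-2*(-9))/(5*(8 + 3*(-2*(-9)))) - 228171 = (⅖)*18/(8 + 3*18) - 228171 = (⅖)*18/(8 + 54) - 228171 = (⅖)*18/62 - 228171 = (⅖)*18*(1/62) - 228171 = 18/155 - 228171 = -35366487/155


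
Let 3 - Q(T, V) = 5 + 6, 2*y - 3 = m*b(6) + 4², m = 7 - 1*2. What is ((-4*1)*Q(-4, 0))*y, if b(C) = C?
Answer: 784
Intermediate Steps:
m = 5 (m = 7 - 2 = 5)
y = 49/2 (y = 3/2 + (5*6 + 4²)/2 = 3/2 + (30 + 16)/2 = 3/2 + (½)*46 = 3/2 + 23 = 49/2 ≈ 24.500)
Q(T, V) = -8 (Q(T, V) = 3 - (5 + 6) = 3 - 1*11 = 3 - 11 = -8)
((-4*1)*Q(-4, 0))*y = (-4*1*(-8))*(49/2) = -4*(-8)*(49/2) = 32*(49/2) = 784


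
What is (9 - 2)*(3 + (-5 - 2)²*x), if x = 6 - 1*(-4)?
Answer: 3451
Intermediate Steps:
x = 10 (x = 6 + 4 = 10)
(9 - 2)*(3 + (-5 - 2)²*x) = (9 - 2)*(3 + (-5 - 2)²*10) = 7*(3 + (-7)²*10) = 7*(3 + 49*10) = 7*(3 + 490) = 7*493 = 3451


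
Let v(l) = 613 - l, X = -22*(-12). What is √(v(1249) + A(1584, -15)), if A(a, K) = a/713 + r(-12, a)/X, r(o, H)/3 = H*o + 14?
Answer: I*√209049337651/15686 ≈ 29.148*I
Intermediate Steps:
r(o, H) = 42 + 3*H*o (r(o, H) = 3*(H*o + 14) = 3*(14 + H*o) = 42 + 3*H*o)
X = 264
A(a, K) = 7/44 - 2117*a/15686 (A(a, K) = a/713 + (42 + 3*a*(-12))/264 = a*(1/713) + (42 - 36*a)*(1/264) = a/713 + (7/44 - 3*a/22) = 7/44 - 2117*a/15686)
√(v(1249) + A(1584, -15)) = √((613 - 1*1249) + (7/44 - 2117/15686*1584)) = √((613 - 1249) + (7/44 - 152424/713)) = √(-636 - 6701665/31372) = √(-26654257/31372) = I*√209049337651/15686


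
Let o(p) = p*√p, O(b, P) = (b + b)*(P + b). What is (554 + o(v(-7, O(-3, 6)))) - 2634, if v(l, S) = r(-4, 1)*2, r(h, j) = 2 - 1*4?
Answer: -2080 - 8*I ≈ -2080.0 - 8.0*I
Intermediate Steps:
r(h, j) = -2 (r(h, j) = 2 - 4 = -2)
O(b, P) = 2*b*(P + b) (O(b, P) = (2*b)*(P + b) = 2*b*(P + b))
v(l, S) = -4 (v(l, S) = -2*2 = -4)
o(p) = p^(3/2)
(554 + o(v(-7, O(-3, 6)))) - 2634 = (554 + (-4)^(3/2)) - 2634 = (554 - 8*I) - 2634 = -2080 - 8*I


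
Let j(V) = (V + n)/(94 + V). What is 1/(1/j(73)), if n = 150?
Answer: 223/167 ≈ 1.3353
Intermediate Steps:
j(V) = (150 + V)/(94 + V) (j(V) = (V + 150)/(94 + V) = (150 + V)/(94 + V))
1/(1/j(73)) = 1/(1/((150 + 73)/(94 + 73))) = 1/(1/(223/167)) = 1/(167/223) = 223/167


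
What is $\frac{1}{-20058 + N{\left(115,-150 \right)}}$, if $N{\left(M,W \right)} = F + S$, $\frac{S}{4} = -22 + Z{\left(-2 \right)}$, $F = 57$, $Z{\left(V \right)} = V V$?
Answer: $- \frac{1}{20073} \approx -4.9818 \cdot 10^{-5}$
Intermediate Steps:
$Z{\left(V \right)} = V^{2}$
$S = -72$ ($S = 4 \left(-22 + \left(-2\right)^{2}\right) = 4 \left(-22 + 4\right) = 4 \left(-18\right) = -72$)
$N{\left(M,W \right)} = -15$ ($N{\left(M,W \right)} = 57 - 72 = -15$)
$\frac{1}{-20058 + N{\left(115,-150 \right)}} = \frac{1}{-20058 - 15} = \frac{1}{-20073} = - \frac{1}{20073}$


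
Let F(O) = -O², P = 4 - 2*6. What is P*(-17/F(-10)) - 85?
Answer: -2159/25 ≈ -86.360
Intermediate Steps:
P = -8 (P = 4 - 12 = -8)
P*(-17/F(-10)) - 85 = -(-136)/((-1*(-10)²)) - 85 = -(-136)/((-1*100)) - 85 = -(-136)/(-100) - 85 = -(-136)*(-1)/100 - 85 = -8*17/100 - 85 = -34/25 - 85 = -2159/25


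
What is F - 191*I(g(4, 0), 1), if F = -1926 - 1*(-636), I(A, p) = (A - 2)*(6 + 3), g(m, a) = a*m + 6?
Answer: -8166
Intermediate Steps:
g(m, a) = 6 + a*m
I(A, p) = -18 + 9*A (I(A, p) = (-2 + A)*9 = -18 + 9*A)
F = -1290 (F = -1926 + 636 = -1290)
F - 191*I(g(4, 0), 1) = -1290 - 191*(-18 + 9*(6 + 0*4)) = -1290 - 191*(-18 + 9*(6 + 0)) = -1290 - 191*(-18 + 9*6) = -1290 - 191*(-18 + 54) = -1290 - 191*36 = -1290 - 1*6876 = -1290 - 6876 = -8166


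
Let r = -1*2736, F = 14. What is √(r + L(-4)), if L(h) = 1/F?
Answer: I*√536242/14 ≈ 52.306*I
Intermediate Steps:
L(h) = 1/14
r = -2736
√(r + L(-4)) = √(-2736 + 1/14) = √(-38303/14) = I*√536242/14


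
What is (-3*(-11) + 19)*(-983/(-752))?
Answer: 12779/188 ≈ 67.973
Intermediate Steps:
(-3*(-11) + 19)*(-983/(-752)) = (33 + 19)*(-983*(-1/752)) = 52*(983/752) = 12779/188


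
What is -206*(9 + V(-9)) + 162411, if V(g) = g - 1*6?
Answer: 163647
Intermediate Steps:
V(g) = -6 + g (V(g) = g - 6 = -6 + g)
-206*(9 + V(-9)) + 162411 = -206*(9 + (-6 - 9)) + 162411 = -206*(9 - 15) + 162411 = -206*(-6) + 162411 = 1236 + 162411 = 163647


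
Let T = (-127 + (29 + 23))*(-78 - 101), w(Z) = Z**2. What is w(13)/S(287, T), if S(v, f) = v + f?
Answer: 169/13712 ≈ 0.012325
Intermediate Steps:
T = 13425 (T = (-127 + 52)*(-179) = -75*(-179) = 13425)
S(v, f) = f + v
w(13)/S(287, T) = 13**2/(13425 + 287) = 169/13712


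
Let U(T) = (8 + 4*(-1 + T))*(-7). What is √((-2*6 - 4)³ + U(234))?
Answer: 2*I*√2669 ≈ 103.32*I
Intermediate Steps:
U(T) = -28 - 28*T (U(T) = (8 + (-4 + 4*T))*(-7) = (4 + 4*T)*(-7) = -28 - 28*T)
√((-2*6 - 4)³ + U(234)) = √((-2*6 - 4)³ + (-28 - 28*234)) = √((-12 - 4)³ + (-28 - 6552)) = √((-16)³ - 6580) = √(-4096 - 6580) = √(-10676) = 2*I*√2669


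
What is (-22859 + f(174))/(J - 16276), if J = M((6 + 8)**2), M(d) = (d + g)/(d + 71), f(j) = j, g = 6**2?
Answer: 1211379/869092 ≈ 1.3938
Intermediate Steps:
g = 36
M(d) = (36 + d)/(71 + d) (M(d) = (d + 36)/(d + 71) = (36 + d)/(71 + d))
J = 232/267 (J = (36 + (6 + 8)**2)/(71 + (6 + 8)**2) = (36 + 14**2)/(71 + 14**2) = (36 + 196)/(71 + 196) = 232/267 ≈ 0.86891)
(-22859 + f(174))/(J - 16276) = (-22859 + 174)/(232/267 - 16276) = -22685/(-4345460/267) = -22685*(-267/4345460) = 1211379/869092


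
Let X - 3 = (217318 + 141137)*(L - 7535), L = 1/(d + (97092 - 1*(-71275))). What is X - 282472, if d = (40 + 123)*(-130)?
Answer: -5761746821707/2133 ≈ -2.7012e+9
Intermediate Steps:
d = -21190 (d = 163*(-130) = -21190)
L = 1/147177 (L = 1/(-21190 + (97092 - 1*(-71275))) = 1/(-21190 + (97092 + 71275)) = 1/(-21190 + 168367) = 1/147177 ≈ 6.7945e-6)
X = -5761144308931/2133 (X = 3 + (217318 + 141137)*(1/147177 - 7535) = 3 + 358455*(-1108978694/147177) = 3 - 5761144315330/2133 = -5761144308931/2133 ≈ -2.7010e+9)
X - 282472 = -5761144308931/2133 - 282472 = -5761746821707/2133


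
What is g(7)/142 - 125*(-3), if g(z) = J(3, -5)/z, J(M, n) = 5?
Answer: 372755/994 ≈ 375.00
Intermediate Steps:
g(z) = 5/z
g(7)/142 - 125*(-3) = (5/7)/142 - 125*(-3) = (5*(1/7))*(1/142) + 375 = (5/7)*(1/142) + 375 = 5/994 + 375 = 372755/994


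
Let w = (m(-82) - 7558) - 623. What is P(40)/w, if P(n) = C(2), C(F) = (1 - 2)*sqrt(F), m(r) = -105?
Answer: sqrt(2)/8286 ≈ 0.00017068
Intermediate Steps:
C(F) = -sqrt(F)
P(n) = -sqrt(2)
w = -8286 (w = (-105 - 7558) - 623 = -7663 - 623 = -8286)
P(40)/w = -sqrt(2)/(-8286) = -sqrt(2)*(-1/8286) = sqrt(2)/8286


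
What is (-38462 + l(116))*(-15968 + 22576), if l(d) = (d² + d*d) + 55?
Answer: -75958960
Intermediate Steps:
l(d) = 55 + 2*d² (l(d) = (d² + d²) + 55 = 2*d² + 55 = 55 + 2*d²)
(-38462 + l(116))*(-15968 + 22576) = (-38462 + (55 + 2*116²))*(-15968 + 22576) = (-38462 + (55 + 2*13456))*6608 = (-38462 + (55 + 26912))*6608 = (-38462 + 26967)*6608 = -11495*6608 = -75958960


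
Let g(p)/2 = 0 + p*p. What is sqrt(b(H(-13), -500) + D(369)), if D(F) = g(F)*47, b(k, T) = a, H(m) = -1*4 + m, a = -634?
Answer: 10*sqrt(127985) ≈ 3577.5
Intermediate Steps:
H(m) = -4 + m
b(k, T) = -634
g(p) = 2*p**2 (g(p) = 2*(0 + p*p) = 2*(0 + p**2) = 2*p**2)
D(F) = 94*F**2 (D(F) = (2*F**2)*47 = 94*F**2)
sqrt(b(H(-13), -500) + D(369)) = sqrt(-634 + 94*369**2) = sqrt(-634 + 94*136161) = sqrt(-634 + 12799134) = sqrt(12798500) = 10*sqrt(127985)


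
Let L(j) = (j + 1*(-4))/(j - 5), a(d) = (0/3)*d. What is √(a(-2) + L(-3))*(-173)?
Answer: -173*√14/4 ≈ -161.83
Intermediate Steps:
a(d) = 0 (a(d) = (0*(⅓))*d = 0*d = 0)
L(j) = (-4 + j)/(-5 + j) (L(j) = (j - 4)/(-5 + j) = (-4 + j)/(-5 + j))
√(a(-2) + L(-3))*(-173) = √(0 + (-4 - 3)/(-5 - 3))*(-173) = √(0 - 7/(-8))*(-173) = √(0 - ⅛*(-7))*(-173) = √(0 + 7/8)*(-173) = √(7/8)*(-173) = (√14/4)*(-173) = -173*√14/4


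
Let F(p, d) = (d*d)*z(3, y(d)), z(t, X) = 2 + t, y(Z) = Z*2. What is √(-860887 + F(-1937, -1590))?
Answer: √11779613 ≈ 3432.1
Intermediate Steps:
y(Z) = 2*Z
F(p, d) = 5*d² (F(p, d) = (d*d)*(2 + 3) = d²*5 = 5*d²)
√(-860887 + F(-1937, -1590)) = √(-860887 + 5*(-1590)²) = √(-860887 + 5*2528100) = √(-860887 + 12640500) = √11779613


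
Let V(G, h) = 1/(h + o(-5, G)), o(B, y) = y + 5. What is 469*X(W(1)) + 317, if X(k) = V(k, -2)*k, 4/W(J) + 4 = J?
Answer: -291/5 ≈ -58.200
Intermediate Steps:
o(B, y) = 5 + y
V(G, h) = 1/(5 + G + h) (V(G, h) = 1/(h + (5 + G)) = 1/(5 + G + h))
W(J) = 4/(-4 + J)
X(k) = k/(3 + k) (X(k) = k/(5 + k - 2) = k/(3 + k))
469*X(W(1)) + 317 = 469*((4/(-4 + 1))/(3 + 4/(-4 + 1))) + 317 = 469*((4/(-3))/(3 + 4/(-3))) + 317 = 469*((4*(-1/3))/(3 + 4*(-1/3))) + 317 = 469*(-4/(3*(3 - 4/3))) + 317 = 469*(-4/(3*5/3)) + 317 = 469*(-4/3*3/5) + 317 = 469*(-4/5) + 317 = -1876/5 + 317 = -291/5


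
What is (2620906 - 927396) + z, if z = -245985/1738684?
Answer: 2944478494855/1738684 ≈ 1.6935e+6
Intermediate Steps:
z = -245985/1738684 (z = -245985*1/1738684 = -245985/1738684 ≈ -0.14148)
(2620906 - 927396) + z = (2620906 - 927396) - 245985/1738684 = 1693510 - 245985/1738684 = 2944478494855/1738684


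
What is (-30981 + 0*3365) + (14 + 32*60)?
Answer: -29047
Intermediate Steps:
(-30981 + 0*3365) + (14 + 32*60) = (-30981 + 0) + (14 + 1920) = -30981 + 1934 = -29047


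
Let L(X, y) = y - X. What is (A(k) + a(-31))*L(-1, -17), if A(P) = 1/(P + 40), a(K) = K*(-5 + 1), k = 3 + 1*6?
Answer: -97232/49 ≈ -1984.3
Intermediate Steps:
k = 9 (k = 3 + 6 = 9)
a(K) = -4*K (a(K) = K*(-4) = -4*K)
A(P) = 1/(40 + P)
(A(k) + a(-31))*L(-1, -17) = (1/(40 + 9) - 4*(-31))*(-17 - 1*(-1)) = (1/49 + 124)*(-17 + 1) = (1/49 + 124)*(-16) = (6077/49)*(-16) = -97232/49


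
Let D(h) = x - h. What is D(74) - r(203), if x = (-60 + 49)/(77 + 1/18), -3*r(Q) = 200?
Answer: -31108/4161 ≈ -7.4761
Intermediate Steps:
r(Q) = -200/3 (r(Q) = -1/3*200 = -200/3)
x = -198/1387 (x = -11/(77 + 1/18) = -11/1387/18 = -11*18/1387 = -198/1387 ≈ -0.14275)
D(h) = -198/1387 - h
D(74) - r(203) = (-198/1387 - 1*74) - 1*(-200/3) = (-198/1387 - 74) + 200/3 = -102836/1387 + 200/3 = -31108/4161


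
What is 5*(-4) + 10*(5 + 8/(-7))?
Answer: 130/7 ≈ 18.571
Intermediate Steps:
5*(-4) + 10*(5 + 8/(-7)) = -20 + 10*(5 + 8*(-⅐)) = -20 + 10*(5 - 8/7) = -20 + 10*(27/7) = -20 + 270/7 = 130/7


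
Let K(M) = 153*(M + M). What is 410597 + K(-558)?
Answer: 239849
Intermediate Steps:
K(M) = 306*M (K(M) = 153*(2*M) = 306*M)
410597 + K(-558) = 410597 + 306*(-558) = 410597 - 170748 = 239849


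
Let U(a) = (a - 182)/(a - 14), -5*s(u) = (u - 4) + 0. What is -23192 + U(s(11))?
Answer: -254981/11 ≈ -23180.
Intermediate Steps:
s(u) = ⅘ - u/5 (s(u) = -((u - 4) + 0)/5 = -((-4 + u) + 0)/5 = -(-4 + u)/5 = ⅘ - u/5)
U(a) = (-182 + a)/(-14 + a)
-23192 + U(s(11)) = -23192 + (-182 + (⅘ - ⅕*11))/(-14 + (⅘ - ⅕*11)) = -23192 + (-182 + (⅘ - 11/5))/(-14 + (⅘ - 11/5)) = -23192 + (-182 - 7/5)/(-14 - 7/5) = -23192 - 917/5/(-77/5) = -23192 - 5/77*(-917/5) = -23192 + 131/11 = -254981/11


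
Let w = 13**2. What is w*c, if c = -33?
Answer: -5577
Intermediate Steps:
w = 169
w*c = 169*(-33) = -5577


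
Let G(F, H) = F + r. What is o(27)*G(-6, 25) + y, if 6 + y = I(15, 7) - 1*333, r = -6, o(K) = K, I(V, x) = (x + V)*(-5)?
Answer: -773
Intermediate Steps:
I(V, x) = -5*V - 5*x (I(V, x) = (V + x)*(-5) = -5*V - 5*x)
G(F, H) = -6 + F (G(F, H) = F - 6 = -6 + F)
y = -449 (y = -6 + ((-5*15 - 5*7) - 1*333) = -6 + ((-75 - 35) - 333) = -6 + (-110 - 333) = -6 - 443 = -449)
o(27)*G(-6, 25) + y = 27*(-6 - 6) - 449 = 27*(-12) - 449 = -324 - 449 = -773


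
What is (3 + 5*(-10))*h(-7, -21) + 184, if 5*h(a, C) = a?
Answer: 1249/5 ≈ 249.80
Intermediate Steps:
h(a, C) = a/5
(3 + 5*(-10))*h(-7, -21) + 184 = (3 + 5*(-10))*((1/5)*(-7)) + 184 = (3 - 50)*(-7/5) + 184 = -47*(-7/5) + 184 = 329/5 + 184 = 1249/5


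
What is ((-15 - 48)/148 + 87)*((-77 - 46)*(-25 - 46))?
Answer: 111895929/148 ≈ 7.5605e+5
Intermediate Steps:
((-15 - 48)/148 + 87)*((-77 - 46)*(-25 - 46)) = (-63*1/148 + 87)*(-123*(-71)) = (-63/148 + 87)*8733 = (12813/148)*8733 = 111895929/148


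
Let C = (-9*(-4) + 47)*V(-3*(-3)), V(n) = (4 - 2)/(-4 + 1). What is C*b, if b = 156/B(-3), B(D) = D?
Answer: 8632/3 ≈ 2877.3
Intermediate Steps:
V(n) = -⅔ (V(n) = 2/(-3) = 2*(-⅓) = -⅔)
b = -52 (b = 156/(-3) = 156*(-⅓) = -52)
C = -166/3 (C = (-9*(-4) + 47)*(-⅔) = (36 + 47)*(-⅔) = 83*(-⅔) = -166/3 ≈ -55.333)
C*b = -166/3*(-52) = 8632/3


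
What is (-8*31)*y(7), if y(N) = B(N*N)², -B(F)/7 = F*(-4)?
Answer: -466831232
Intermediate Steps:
B(F) = 28*F (B(F) = -7*F*(-4) = -(-28)*F = 28*F)
y(N) = 784*N⁴ (y(N) = (28*(N*N))² = (28*N²)² = 784*N⁴)
(-8*31)*y(7) = (-8*31)*(784*7⁴) = -194432*2401 = -248*1882384 = -466831232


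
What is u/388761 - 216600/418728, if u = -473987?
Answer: -11778219214/6782713167 ≈ -1.7365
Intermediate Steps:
u/388761 - 216600/418728 = -473987/388761 - 216600/418728 = -473987*1/388761 - 216600*1/418728 = -473987/388761 - 9025/17447 = -11778219214/6782713167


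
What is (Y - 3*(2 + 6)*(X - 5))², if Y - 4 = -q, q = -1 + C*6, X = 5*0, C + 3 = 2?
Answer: 17161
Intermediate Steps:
C = -1 (C = -3 + 2 = -1)
X = 0
q = -7 (q = -1 - 1*6 = -1 - 6 = -7)
Y = 11 (Y = 4 - 1*(-7) = 4 + 7 = 11)
(Y - 3*(2 + 6)*(X - 5))² = (11 - 3*(2 + 6)*(0 - 5))² = (11 - 24*(-5))² = (11 - 3*(-40))² = (11 + 120)² = 131² = 17161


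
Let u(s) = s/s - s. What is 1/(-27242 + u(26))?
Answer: -1/27267 ≈ -3.6674e-5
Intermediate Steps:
u(s) = 1 - s
1/(-27242 + u(26)) = 1/(-27242 + (1 - 1*26)) = 1/(-27242 + (1 - 26)) = 1/(-27242 - 25) = 1/(-27267) = -1/27267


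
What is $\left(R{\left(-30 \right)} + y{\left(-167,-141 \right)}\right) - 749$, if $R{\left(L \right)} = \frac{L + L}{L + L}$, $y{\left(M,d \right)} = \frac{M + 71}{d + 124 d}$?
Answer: $- \frac{4394468}{5875} \approx -747.99$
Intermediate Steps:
$y{\left(M,d \right)} = \frac{71 + M}{125 d}$
$R{\left(L \right)} = 1$ ($R{\left(L \right)} = \frac{2 L}{2 L} = 2 L \frac{1}{2 L} = 1$)
$\left(R{\left(-30 \right)} + y{\left(-167,-141 \right)}\right) - 749 = \left(1 + \frac{71 - 167}{125 \left(-141\right)}\right) - 749 = \left(1 + \frac{1}{125} \left(- \frac{1}{141}\right) \left(-96\right)\right) - 749 = \left(1 + \frac{32}{5875}\right) - 749 = \frac{5907}{5875} - 749 = - \frac{4394468}{5875}$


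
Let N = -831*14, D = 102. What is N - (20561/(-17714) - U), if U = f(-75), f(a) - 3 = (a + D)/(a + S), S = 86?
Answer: -2265642425/194854 ≈ -11627.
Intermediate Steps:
N = -11634
f(a) = 3 + (102 + a)/(86 + a) (f(a) = 3 + (a + 102)/(a + 86) = 3 + (102 + a)/(86 + a))
U = 60/11 (U = 4*(90 - 75)/(86 - 75) = 4*15/11 = 4*(1/11)*15 = 60/11 ≈ 5.4545)
N - (20561/(-17714) - U) = -11634 - (20561/(-17714) - 1*60/11) = -11634 - (20561*(-1/17714) - 60/11) = -11634 - (-20561/17714 - 60/11) = -11634 - 1*(-1289011/194854) = -11634 + 1289011/194854 = -2265642425/194854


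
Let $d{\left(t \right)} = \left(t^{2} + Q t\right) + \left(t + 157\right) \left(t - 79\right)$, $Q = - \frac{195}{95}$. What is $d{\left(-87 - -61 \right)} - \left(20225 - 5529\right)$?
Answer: $- \frac{526711}{19} \approx -27722.0$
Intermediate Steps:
$Q = - \frac{39}{19}$ ($Q = \left(-195\right) \frac{1}{95} = - \frac{39}{19} \approx -2.0526$)
$d{\left(t \right)} = t^{2} - \frac{39 t}{19} + \left(-79 + t\right) \left(157 + t\right)$ ($d{\left(t \right)} = \left(t^{2} - \frac{39 t}{19}\right) + \left(t + 157\right) \left(t - 79\right) = \left(t^{2} - \frac{39 t}{19}\right) + \left(157 + t\right) \left(-79 + t\right) = \left(t^{2} - \frac{39 t}{19}\right) + \left(-79 + t\right) \left(157 + t\right) = t^{2} - \frac{39 t}{19} + \left(-79 + t\right) \left(157 + t\right)$)
$d{\left(-87 - -61 \right)} - \left(20225 - 5529\right) = \left(-12403 + 2 \left(-87 - -61\right)^{2} + \frac{1443 \left(-87 - -61\right)}{19}\right) - \left(20225 - 5529\right) = \left(-12403 + 2 \left(-87 + 61\right)^{2} + \frac{1443 \left(-87 + 61\right)}{19}\right) - \left(20225 - 5529\right) = \left(-12403 + 2 \left(-26\right)^{2} + \frac{1443}{19} \left(-26\right)\right) - 14696 = \left(-12403 + 2 \cdot 676 - \frac{37518}{19}\right) - 14696 = \left(-12403 + 1352 - \frac{37518}{19}\right) - 14696 = - \frac{247487}{19} - 14696 = - \frac{526711}{19}$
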